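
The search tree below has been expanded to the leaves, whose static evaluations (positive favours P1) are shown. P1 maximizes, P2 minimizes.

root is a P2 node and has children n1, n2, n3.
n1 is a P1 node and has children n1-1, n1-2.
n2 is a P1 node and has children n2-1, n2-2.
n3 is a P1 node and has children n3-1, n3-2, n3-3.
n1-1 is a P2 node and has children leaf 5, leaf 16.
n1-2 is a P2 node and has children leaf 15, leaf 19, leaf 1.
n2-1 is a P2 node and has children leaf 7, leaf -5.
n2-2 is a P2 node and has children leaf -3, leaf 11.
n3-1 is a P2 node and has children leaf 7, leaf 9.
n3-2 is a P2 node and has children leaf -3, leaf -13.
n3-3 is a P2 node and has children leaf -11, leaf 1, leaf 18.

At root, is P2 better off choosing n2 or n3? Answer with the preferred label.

n2

n2-1 (P2): min(7, -5) = -5
n2-2 (P2): min(-3, 11) = -3
n2 (P1): max(-5, -3) = -3
n3-1 (P2): min(7, 9) = 7
n3-2 (P2): min(-3, -13) = -13
n3-3 (P2): min(-11, 1, 18) = -11
n3 (P1): max(7, -13, -11) = 7
P2 prefers the lower value; n2=-3, n3=7. n2 is better since -3 < 7.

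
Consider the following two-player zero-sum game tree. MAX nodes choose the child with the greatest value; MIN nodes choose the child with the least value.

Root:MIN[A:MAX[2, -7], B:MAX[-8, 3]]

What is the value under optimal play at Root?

A (MAX): max(2, -7) = 2
B (MAX): max(-8, 3) = 3
Root (MIN): min(2, 3) = 2

2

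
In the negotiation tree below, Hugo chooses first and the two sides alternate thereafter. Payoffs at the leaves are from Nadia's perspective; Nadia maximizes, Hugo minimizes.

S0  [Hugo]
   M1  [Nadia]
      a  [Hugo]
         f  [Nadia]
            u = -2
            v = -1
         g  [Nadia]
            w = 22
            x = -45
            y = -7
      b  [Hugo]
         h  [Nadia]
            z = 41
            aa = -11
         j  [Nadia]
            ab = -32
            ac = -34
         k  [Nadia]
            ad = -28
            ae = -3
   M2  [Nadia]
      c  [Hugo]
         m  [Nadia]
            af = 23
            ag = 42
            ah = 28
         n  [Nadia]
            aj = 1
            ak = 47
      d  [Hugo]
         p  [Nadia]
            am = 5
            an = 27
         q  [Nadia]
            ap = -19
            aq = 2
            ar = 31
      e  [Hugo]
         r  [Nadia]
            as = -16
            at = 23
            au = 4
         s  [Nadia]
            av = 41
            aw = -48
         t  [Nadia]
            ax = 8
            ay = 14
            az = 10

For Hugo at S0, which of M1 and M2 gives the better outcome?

M1

f (Nadia): max(-2, -1) = -1
g (Nadia): max(22, -45, -7) = 22
a (Hugo): min(-1, 22) = -1
h (Nadia): max(41, -11) = 41
j (Nadia): max(-32, -34) = -32
k (Nadia): max(-28, -3) = -3
b (Hugo): min(41, -32, -3) = -32
M1 (Nadia): max(-1, -32) = -1
m (Nadia): max(23, 42, 28) = 42
n (Nadia): max(1, 47) = 47
c (Hugo): min(42, 47) = 42
p (Nadia): max(5, 27) = 27
q (Nadia): max(-19, 2, 31) = 31
d (Hugo): min(27, 31) = 27
r (Nadia): max(-16, 23, 4) = 23
s (Nadia): max(41, -48) = 41
t (Nadia): max(8, 14, 10) = 14
e (Hugo): min(23, 41, 14) = 14
M2 (Nadia): max(42, 27, 14) = 42
Hugo prefers the lower value; M1=-1, M2=42. M1 is better since -1 < 42.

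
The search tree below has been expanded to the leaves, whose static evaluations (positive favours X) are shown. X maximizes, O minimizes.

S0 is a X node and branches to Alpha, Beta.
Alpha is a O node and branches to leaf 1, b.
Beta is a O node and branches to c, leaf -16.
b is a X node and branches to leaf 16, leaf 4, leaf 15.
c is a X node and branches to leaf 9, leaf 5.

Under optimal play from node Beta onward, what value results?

c (X): max(9, 5) = 9
Beta (O): min(9, -16) = -16

-16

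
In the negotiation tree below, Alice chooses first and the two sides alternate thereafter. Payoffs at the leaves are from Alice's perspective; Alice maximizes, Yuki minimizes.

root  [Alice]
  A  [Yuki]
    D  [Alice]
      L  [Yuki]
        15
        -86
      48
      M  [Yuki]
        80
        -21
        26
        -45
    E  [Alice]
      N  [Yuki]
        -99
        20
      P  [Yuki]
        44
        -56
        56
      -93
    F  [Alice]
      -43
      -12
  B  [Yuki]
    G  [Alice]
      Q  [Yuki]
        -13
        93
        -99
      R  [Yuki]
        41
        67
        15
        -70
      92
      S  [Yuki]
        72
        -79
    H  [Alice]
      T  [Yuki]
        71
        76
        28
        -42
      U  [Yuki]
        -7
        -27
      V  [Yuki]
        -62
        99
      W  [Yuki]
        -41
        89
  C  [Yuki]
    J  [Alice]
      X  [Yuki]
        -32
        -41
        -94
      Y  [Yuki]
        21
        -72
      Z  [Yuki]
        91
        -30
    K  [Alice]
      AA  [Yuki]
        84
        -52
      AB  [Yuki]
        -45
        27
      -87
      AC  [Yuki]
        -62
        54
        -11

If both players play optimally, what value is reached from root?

-27

L (Yuki): min(15, -86) = -86
M (Yuki): min(80, -21, 26, -45) = -45
D (Alice): max(-86, 48, -45) = 48
N (Yuki): min(-99, 20) = -99
P (Yuki): min(44, -56, 56) = -56
E (Alice): max(-99, -56, -93) = -56
F (Alice): max(-43, -12) = -12
A (Yuki): min(48, -56, -12) = -56
Q (Yuki): min(-13, 93, -99) = -99
R (Yuki): min(41, 67, 15, -70) = -70
S (Yuki): min(72, -79) = -79
G (Alice): max(-99, -70, 92, -79) = 92
T (Yuki): min(71, 76, 28, -42) = -42
U (Yuki): min(-7, -27) = -27
V (Yuki): min(-62, 99) = -62
W (Yuki): min(-41, 89) = -41
H (Alice): max(-42, -27, -62, -41) = -27
B (Yuki): min(92, -27) = -27
X (Yuki): min(-32, -41, -94) = -94
Y (Yuki): min(21, -72) = -72
Z (Yuki): min(91, -30) = -30
J (Alice): max(-94, -72, -30) = -30
AA (Yuki): min(84, -52) = -52
AB (Yuki): min(-45, 27) = -45
AC (Yuki): min(-62, 54, -11) = -62
K (Alice): max(-52, -45, -87, -62) = -45
C (Yuki): min(-30, -45) = -45
root (Alice): max(-56, -27, -45) = -27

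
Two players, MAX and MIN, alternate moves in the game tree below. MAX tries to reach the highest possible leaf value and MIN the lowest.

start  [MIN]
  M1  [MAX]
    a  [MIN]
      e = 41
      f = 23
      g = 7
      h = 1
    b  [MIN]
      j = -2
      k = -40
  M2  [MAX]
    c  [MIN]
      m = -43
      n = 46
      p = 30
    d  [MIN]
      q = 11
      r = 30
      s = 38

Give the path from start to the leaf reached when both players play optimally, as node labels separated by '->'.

a (MIN): min(41, 23, 7, 1) = 1
b (MIN): min(-2, -40) = -40
M1 (MAX): max(1, -40) = 1
c (MIN): min(-43, 46, 30) = -43
d (MIN): min(11, 30, 38) = 11
M2 (MAX): max(-43, 11) = 11
start (MIN): min(1, 11) = 1
At start, MIN picks M1 (lowest: 1).
At M1, MAX picks a (highest: 1).
At a, MIN picks h (lowest: 1).
Terminal value 1.

start -> M1 -> a -> h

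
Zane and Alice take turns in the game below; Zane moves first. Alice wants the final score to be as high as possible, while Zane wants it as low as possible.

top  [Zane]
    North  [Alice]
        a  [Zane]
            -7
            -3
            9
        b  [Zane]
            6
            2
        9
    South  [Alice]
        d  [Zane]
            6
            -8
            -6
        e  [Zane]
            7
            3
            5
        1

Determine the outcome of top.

3

a (Zane): min(-7, -3, 9) = -7
b (Zane): min(6, 2) = 2
North (Alice): max(-7, 2, 9) = 9
d (Zane): min(6, -8, -6) = -8
e (Zane): min(7, 3, 5) = 3
South (Alice): max(-8, 3, 1) = 3
top (Zane): min(9, 3) = 3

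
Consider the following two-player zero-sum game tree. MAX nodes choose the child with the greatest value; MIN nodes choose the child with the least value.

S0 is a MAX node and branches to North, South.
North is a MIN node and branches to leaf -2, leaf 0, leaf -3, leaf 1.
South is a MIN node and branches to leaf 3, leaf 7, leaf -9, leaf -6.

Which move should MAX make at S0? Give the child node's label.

North (MIN): min(-2, 0, -3, 1) = -3
South (MIN): min(3, 7, -9, -6) = -9
S0 (MAX): max(-3, -9) = -3
MAX at S0 wants the highest of {North=-3, South=-9}, so chooses North.

North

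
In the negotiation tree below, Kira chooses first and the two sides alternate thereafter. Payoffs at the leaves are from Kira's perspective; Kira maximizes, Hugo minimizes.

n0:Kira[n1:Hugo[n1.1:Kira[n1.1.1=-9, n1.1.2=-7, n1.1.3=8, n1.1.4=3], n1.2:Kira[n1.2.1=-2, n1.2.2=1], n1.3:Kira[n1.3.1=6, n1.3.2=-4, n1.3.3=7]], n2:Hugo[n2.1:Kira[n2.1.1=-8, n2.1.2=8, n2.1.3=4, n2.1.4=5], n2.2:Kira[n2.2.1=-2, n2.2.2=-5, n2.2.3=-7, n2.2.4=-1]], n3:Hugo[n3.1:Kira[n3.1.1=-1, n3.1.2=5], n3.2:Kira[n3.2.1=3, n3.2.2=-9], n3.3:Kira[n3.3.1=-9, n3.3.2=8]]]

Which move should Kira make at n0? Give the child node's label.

n3

n1.1 (Kira): max(-9, -7, 8, 3) = 8
n1.2 (Kira): max(-2, 1) = 1
n1.3 (Kira): max(6, -4, 7) = 7
n1 (Hugo): min(8, 1, 7) = 1
n2.1 (Kira): max(-8, 8, 4, 5) = 8
n2.2 (Kira): max(-2, -5, -7, -1) = -1
n2 (Hugo): min(8, -1) = -1
n3.1 (Kira): max(-1, 5) = 5
n3.2 (Kira): max(3, -9) = 3
n3.3 (Kira): max(-9, 8) = 8
n3 (Hugo): min(5, 3, 8) = 3
n0 (Kira): max(1, -1, 3) = 3
Kira at n0 wants the highest of {n1=1, n2=-1, n3=3}, so chooses n3.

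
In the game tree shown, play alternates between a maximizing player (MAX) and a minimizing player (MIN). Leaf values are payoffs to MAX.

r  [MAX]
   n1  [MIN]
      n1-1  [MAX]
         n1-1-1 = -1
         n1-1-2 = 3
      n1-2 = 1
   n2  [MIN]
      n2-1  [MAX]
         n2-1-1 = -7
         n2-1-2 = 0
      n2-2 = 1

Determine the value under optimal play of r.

1

n1-1 (MAX): max(-1, 3) = 3
n1 (MIN): min(3, 1) = 1
n2-1 (MAX): max(-7, 0) = 0
n2 (MIN): min(0, 1) = 0
r (MAX): max(1, 0) = 1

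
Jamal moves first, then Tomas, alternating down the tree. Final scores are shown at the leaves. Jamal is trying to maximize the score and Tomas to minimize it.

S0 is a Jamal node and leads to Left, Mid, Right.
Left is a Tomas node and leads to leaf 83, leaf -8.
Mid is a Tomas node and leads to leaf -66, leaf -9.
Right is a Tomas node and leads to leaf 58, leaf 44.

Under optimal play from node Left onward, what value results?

-8

Left (Tomas): min(83, -8) = -8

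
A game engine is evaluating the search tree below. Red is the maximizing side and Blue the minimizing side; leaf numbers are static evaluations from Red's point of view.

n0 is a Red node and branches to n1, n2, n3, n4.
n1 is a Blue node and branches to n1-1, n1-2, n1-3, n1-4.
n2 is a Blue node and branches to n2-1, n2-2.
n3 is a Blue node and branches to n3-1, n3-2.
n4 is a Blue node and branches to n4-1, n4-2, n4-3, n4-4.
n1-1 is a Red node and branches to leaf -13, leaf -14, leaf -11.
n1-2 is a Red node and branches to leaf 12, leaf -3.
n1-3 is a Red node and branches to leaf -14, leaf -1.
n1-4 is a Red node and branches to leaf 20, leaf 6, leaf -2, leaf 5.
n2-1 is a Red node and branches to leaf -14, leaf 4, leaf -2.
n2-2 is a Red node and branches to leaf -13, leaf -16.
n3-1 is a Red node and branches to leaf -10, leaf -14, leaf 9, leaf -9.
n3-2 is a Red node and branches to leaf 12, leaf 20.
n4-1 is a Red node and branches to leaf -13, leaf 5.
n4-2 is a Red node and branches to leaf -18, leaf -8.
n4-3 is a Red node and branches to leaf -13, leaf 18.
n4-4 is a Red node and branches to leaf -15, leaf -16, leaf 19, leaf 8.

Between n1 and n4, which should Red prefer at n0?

n4

n1-1 (Red): max(-13, -14, -11) = -11
n1-2 (Red): max(12, -3) = 12
n1-3 (Red): max(-14, -1) = -1
n1-4 (Red): max(20, 6, -2, 5) = 20
n1 (Blue): min(-11, 12, -1, 20) = -11
n4-1 (Red): max(-13, 5) = 5
n4-2 (Red): max(-18, -8) = -8
n4-3 (Red): max(-13, 18) = 18
n4-4 (Red): max(-15, -16, 19, 8) = 19
n4 (Blue): min(5, -8, 18, 19) = -8
Red prefers the higher value; n1=-11, n4=-8. n4 is better since -8 > -11.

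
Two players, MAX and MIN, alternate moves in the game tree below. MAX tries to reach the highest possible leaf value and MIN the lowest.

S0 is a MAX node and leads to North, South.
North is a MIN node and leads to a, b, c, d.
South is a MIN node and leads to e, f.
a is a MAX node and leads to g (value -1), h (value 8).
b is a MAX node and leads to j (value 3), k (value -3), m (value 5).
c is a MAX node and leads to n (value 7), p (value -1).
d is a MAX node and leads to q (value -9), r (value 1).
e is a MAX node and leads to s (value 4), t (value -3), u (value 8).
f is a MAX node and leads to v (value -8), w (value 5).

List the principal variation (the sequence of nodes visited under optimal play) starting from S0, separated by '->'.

S0 -> South -> f -> w

a (MAX): max(-1, 8) = 8
b (MAX): max(3, -3, 5) = 5
c (MAX): max(7, -1) = 7
d (MAX): max(-9, 1) = 1
North (MIN): min(8, 5, 7, 1) = 1
e (MAX): max(4, -3, 8) = 8
f (MAX): max(-8, 5) = 5
South (MIN): min(8, 5) = 5
S0 (MAX): max(1, 5) = 5
At S0, MAX picks South (highest: 5).
At South, MIN picks f (lowest: 5).
At f, MAX picks w (highest: 5).
Terminal value 5.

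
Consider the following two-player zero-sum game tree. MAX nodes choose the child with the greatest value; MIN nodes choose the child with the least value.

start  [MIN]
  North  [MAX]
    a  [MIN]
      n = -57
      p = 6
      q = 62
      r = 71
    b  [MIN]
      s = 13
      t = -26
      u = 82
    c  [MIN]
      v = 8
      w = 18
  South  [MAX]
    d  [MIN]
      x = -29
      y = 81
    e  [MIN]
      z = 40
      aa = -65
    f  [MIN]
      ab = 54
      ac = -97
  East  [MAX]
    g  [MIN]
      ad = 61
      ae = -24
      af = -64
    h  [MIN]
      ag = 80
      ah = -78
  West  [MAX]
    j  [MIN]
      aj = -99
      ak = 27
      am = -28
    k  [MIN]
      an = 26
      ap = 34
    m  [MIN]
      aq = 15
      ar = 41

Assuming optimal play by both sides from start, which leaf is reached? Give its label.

af

a (MIN): min(-57, 6, 62, 71) = -57
b (MIN): min(13, -26, 82) = -26
c (MIN): min(8, 18) = 8
North (MAX): max(-57, -26, 8) = 8
d (MIN): min(-29, 81) = -29
e (MIN): min(40, -65) = -65
f (MIN): min(54, -97) = -97
South (MAX): max(-29, -65, -97) = -29
g (MIN): min(61, -24, -64) = -64
h (MIN): min(80, -78) = -78
East (MAX): max(-64, -78) = -64
j (MIN): min(-99, 27, -28) = -99
k (MIN): min(26, 34) = 26
m (MIN): min(15, 41) = 15
West (MAX): max(-99, 26, 15) = 26
start (MIN): min(8, -29, -64, 26) = -64
At start, MIN picks East (lowest: -64).
At East, MAX picks g (highest: -64).
At g, MIN picks af (lowest: -64).
Terminal value -64.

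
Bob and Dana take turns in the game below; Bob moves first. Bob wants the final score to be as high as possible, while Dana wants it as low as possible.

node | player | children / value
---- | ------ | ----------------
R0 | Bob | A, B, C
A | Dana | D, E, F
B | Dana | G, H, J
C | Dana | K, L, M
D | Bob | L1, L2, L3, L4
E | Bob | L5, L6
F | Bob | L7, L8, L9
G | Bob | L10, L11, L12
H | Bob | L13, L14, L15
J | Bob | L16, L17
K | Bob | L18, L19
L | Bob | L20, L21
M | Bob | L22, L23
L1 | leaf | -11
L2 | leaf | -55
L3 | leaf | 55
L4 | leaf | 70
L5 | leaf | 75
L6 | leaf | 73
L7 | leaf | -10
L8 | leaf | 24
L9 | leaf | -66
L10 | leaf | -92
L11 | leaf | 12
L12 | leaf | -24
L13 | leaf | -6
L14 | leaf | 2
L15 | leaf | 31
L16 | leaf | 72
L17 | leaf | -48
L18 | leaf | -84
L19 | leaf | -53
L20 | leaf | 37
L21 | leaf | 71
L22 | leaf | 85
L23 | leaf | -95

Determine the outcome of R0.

D (Bob): max(-11, -55, 55, 70) = 70
E (Bob): max(75, 73) = 75
F (Bob): max(-10, 24, -66) = 24
A (Dana): min(70, 75, 24) = 24
G (Bob): max(-92, 12, -24) = 12
H (Bob): max(-6, 2, 31) = 31
J (Bob): max(72, -48) = 72
B (Dana): min(12, 31, 72) = 12
K (Bob): max(-84, -53) = -53
L (Bob): max(37, 71) = 71
M (Bob): max(85, -95) = 85
C (Dana): min(-53, 71, 85) = -53
R0 (Bob): max(24, 12, -53) = 24

24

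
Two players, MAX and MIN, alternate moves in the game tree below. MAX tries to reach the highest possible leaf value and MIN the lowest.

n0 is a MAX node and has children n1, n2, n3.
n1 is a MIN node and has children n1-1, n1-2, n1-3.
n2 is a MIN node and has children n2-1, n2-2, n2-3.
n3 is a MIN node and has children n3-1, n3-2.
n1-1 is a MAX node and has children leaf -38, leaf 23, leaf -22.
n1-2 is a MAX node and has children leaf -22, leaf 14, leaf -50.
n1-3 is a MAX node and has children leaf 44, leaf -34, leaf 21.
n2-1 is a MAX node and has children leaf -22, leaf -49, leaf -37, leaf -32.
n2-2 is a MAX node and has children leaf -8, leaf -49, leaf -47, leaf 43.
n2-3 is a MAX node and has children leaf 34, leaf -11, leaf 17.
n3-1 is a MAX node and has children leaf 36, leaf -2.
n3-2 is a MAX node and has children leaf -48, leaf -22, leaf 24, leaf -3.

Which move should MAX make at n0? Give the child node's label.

n3

n1-1 (MAX): max(-38, 23, -22) = 23
n1-2 (MAX): max(-22, 14, -50) = 14
n1-3 (MAX): max(44, -34, 21) = 44
n1 (MIN): min(23, 14, 44) = 14
n2-1 (MAX): max(-22, -49, -37, -32) = -22
n2-2 (MAX): max(-8, -49, -47, 43) = 43
n2-3 (MAX): max(34, -11, 17) = 34
n2 (MIN): min(-22, 43, 34) = -22
n3-1 (MAX): max(36, -2) = 36
n3-2 (MAX): max(-48, -22, 24, -3) = 24
n3 (MIN): min(36, 24) = 24
n0 (MAX): max(14, -22, 24) = 24
MAX at n0 wants the highest of {n1=14, n2=-22, n3=24}, so chooses n3.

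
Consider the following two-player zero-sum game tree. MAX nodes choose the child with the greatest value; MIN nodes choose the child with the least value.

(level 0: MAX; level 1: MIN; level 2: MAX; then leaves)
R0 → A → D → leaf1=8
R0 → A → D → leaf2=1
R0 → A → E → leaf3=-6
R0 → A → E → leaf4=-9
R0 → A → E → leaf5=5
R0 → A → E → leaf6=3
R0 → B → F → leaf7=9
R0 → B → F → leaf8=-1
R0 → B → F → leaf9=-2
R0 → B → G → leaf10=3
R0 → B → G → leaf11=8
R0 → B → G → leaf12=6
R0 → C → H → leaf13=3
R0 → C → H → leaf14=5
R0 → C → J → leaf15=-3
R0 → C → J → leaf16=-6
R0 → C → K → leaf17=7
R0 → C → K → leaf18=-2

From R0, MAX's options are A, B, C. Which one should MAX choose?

D (MAX): max(8, 1) = 8
E (MAX): max(-6, -9, 5, 3) = 5
A (MIN): min(8, 5) = 5
F (MAX): max(9, -1, -2) = 9
G (MAX): max(3, 8, 6) = 8
B (MIN): min(9, 8) = 8
H (MAX): max(3, 5) = 5
J (MAX): max(-3, -6) = -3
K (MAX): max(7, -2) = 7
C (MIN): min(5, -3, 7) = -3
R0 (MAX): max(5, 8, -3) = 8
MAX at R0 wants the highest of {A=5, B=8, C=-3}, so chooses B.

B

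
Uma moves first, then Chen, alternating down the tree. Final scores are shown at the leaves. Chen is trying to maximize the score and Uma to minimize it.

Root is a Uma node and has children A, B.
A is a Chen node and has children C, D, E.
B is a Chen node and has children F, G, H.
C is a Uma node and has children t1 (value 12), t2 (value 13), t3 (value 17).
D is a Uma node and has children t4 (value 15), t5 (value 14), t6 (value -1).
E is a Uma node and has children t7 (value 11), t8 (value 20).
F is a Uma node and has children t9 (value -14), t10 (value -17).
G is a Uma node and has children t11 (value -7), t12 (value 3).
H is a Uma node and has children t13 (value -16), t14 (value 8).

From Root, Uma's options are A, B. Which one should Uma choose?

B

C (Uma): min(12, 13, 17) = 12
D (Uma): min(15, 14, -1) = -1
E (Uma): min(11, 20) = 11
A (Chen): max(12, -1, 11) = 12
F (Uma): min(-14, -17) = -17
G (Uma): min(-7, 3) = -7
H (Uma): min(-16, 8) = -16
B (Chen): max(-17, -7, -16) = -7
Root (Uma): min(12, -7) = -7
Uma at Root wants the lowest of {A=12, B=-7}, so chooses B.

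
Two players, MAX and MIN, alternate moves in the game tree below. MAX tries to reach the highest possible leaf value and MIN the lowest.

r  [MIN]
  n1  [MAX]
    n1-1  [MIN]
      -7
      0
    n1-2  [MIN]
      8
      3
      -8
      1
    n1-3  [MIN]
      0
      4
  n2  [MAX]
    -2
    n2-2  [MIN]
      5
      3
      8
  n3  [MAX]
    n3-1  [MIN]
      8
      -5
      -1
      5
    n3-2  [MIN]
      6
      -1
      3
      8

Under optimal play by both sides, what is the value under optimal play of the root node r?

n1-1 (MIN): min(-7, 0) = -7
n1-2 (MIN): min(8, 3, -8, 1) = -8
n1-3 (MIN): min(0, 4) = 0
n1 (MAX): max(-7, -8, 0) = 0
n2-2 (MIN): min(5, 3, 8) = 3
n2 (MAX): max(-2, 3) = 3
n3-1 (MIN): min(8, -5, -1, 5) = -5
n3-2 (MIN): min(6, -1, 3, 8) = -1
n3 (MAX): max(-5, -1) = -1
r (MIN): min(0, 3, -1) = -1

-1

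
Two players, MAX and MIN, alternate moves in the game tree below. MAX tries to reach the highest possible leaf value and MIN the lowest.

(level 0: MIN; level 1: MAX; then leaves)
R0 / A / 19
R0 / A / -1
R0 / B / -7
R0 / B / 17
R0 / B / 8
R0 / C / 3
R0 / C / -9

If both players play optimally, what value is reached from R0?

A (MAX): max(19, -1) = 19
B (MAX): max(-7, 17, 8) = 17
C (MAX): max(3, -9) = 3
R0 (MIN): min(19, 17, 3) = 3

3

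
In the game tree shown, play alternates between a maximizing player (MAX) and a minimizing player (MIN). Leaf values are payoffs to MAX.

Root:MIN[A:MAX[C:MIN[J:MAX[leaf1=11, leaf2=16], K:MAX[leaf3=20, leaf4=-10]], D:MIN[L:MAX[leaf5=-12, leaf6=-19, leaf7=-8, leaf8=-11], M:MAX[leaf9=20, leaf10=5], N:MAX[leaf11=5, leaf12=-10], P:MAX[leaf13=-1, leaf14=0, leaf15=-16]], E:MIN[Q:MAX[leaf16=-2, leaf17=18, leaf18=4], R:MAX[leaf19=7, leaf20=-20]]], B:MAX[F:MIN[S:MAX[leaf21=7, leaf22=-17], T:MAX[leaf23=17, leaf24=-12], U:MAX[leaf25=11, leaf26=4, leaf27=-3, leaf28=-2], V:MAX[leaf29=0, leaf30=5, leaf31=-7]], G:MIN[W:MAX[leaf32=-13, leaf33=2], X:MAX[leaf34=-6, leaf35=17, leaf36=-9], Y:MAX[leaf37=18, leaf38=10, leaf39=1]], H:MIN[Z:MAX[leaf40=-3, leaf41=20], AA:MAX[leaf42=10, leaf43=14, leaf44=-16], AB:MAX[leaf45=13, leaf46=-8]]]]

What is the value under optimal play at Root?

J (MAX): max(11, 16) = 16
K (MAX): max(20, -10) = 20
C (MIN): min(16, 20) = 16
L (MAX): max(-12, -19, -8, -11) = -8
M (MAX): max(20, 5) = 20
N (MAX): max(5, -10) = 5
P (MAX): max(-1, 0, -16) = 0
D (MIN): min(-8, 20, 5, 0) = -8
Q (MAX): max(-2, 18, 4) = 18
R (MAX): max(7, -20) = 7
E (MIN): min(18, 7) = 7
A (MAX): max(16, -8, 7) = 16
S (MAX): max(7, -17) = 7
T (MAX): max(17, -12) = 17
U (MAX): max(11, 4, -3, -2) = 11
V (MAX): max(0, 5, -7) = 5
F (MIN): min(7, 17, 11, 5) = 5
W (MAX): max(-13, 2) = 2
X (MAX): max(-6, 17, -9) = 17
Y (MAX): max(18, 10, 1) = 18
G (MIN): min(2, 17, 18) = 2
Z (MAX): max(-3, 20) = 20
AA (MAX): max(10, 14, -16) = 14
AB (MAX): max(13, -8) = 13
H (MIN): min(20, 14, 13) = 13
B (MAX): max(5, 2, 13) = 13
Root (MIN): min(16, 13) = 13

13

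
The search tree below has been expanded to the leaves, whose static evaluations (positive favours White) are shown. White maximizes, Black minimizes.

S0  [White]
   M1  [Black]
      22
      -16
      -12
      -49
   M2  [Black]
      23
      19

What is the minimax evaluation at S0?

19

M1 (Black): min(22, -16, -12, -49) = -49
M2 (Black): min(23, 19) = 19
S0 (White): max(-49, 19) = 19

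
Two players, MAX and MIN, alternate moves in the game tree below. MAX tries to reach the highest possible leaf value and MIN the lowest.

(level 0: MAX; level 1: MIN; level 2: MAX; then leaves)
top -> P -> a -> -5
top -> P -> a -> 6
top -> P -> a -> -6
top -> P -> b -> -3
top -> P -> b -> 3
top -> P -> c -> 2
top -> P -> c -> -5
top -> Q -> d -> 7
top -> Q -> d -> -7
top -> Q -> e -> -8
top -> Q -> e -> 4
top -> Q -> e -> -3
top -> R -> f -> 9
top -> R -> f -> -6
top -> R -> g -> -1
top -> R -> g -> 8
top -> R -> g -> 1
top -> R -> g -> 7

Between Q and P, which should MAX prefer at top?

d (MAX): max(7, -7) = 7
e (MAX): max(-8, 4, -3) = 4
Q (MIN): min(7, 4) = 4
a (MAX): max(-5, 6, -6) = 6
b (MAX): max(-3, 3) = 3
c (MAX): max(2, -5) = 2
P (MIN): min(6, 3, 2) = 2
MAX prefers the higher value; Q=4, P=2. Q is better since 4 > 2.

Q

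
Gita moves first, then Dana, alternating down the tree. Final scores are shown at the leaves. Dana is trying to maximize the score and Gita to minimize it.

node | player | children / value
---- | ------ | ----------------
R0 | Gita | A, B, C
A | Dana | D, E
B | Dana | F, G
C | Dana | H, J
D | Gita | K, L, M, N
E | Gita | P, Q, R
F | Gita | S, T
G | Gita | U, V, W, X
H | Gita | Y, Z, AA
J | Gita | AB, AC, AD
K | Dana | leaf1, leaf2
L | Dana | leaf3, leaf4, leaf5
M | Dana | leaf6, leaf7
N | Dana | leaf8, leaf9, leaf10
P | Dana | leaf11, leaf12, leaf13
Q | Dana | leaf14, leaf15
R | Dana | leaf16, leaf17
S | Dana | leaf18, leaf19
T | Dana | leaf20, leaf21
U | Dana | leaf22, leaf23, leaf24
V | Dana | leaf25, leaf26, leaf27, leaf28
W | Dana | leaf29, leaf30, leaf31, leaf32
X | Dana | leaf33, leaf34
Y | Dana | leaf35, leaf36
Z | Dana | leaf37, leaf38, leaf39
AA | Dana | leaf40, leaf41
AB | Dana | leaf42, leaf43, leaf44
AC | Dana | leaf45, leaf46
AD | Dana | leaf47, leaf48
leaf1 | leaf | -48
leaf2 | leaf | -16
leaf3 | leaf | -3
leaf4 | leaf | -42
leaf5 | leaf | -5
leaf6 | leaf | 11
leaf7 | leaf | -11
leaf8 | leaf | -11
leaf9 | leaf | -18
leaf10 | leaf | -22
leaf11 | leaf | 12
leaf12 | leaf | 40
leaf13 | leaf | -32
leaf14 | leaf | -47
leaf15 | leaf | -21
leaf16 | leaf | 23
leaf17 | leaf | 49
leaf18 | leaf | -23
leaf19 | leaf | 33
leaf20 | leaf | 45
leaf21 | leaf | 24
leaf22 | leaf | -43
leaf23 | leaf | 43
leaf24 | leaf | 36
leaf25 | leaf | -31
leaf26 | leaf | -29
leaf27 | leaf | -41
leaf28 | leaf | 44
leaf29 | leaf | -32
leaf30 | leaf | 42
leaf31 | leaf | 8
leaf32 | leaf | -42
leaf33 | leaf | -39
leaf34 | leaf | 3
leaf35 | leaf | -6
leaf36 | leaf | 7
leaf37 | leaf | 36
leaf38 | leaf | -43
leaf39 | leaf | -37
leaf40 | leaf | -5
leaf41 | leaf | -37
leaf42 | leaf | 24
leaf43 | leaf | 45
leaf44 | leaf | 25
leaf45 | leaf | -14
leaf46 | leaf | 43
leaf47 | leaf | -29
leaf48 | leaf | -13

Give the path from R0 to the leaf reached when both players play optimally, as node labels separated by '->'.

K (Dana): max(-48, -16) = -16
L (Dana): max(-3, -42, -5) = -3
M (Dana): max(11, -11) = 11
N (Dana): max(-11, -18, -22) = -11
D (Gita): min(-16, -3, 11, -11) = -16
P (Dana): max(12, 40, -32) = 40
Q (Dana): max(-47, -21) = -21
R (Dana): max(23, 49) = 49
E (Gita): min(40, -21, 49) = -21
A (Dana): max(-16, -21) = -16
S (Dana): max(-23, 33) = 33
T (Dana): max(45, 24) = 45
F (Gita): min(33, 45) = 33
U (Dana): max(-43, 43, 36) = 43
V (Dana): max(-31, -29, -41, 44) = 44
W (Dana): max(-32, 42, 8, -42) = 42
X (Dana): max(-39, 3) = 3
G (Gita): min(43, 44, 42, 3) = 3
B (Dana): max(33, 3) = 33
Y (Dana): max(-6, 7) = 7
Z (Dana): max(36, -43, -37) = 36
AA (Dana): max(-5, -37) = -5
H (Gita): min(7, 36, -5) = -5
AB (Dana): max(24, 45, 25) = 45
AC (Dana): max(-14, 43) = 43
AD (Dana): max(-29, -13) = -13
J (Gita): min(45, 43, -13) = -13
C (Dana): max(-5, -13) = -5
R0 (Gita): min(-16, 33, -5) = -16
At R0, Gita picks A (lowest: -16).
At A, Dana picks D (highest: -16).
At D, Gita picks K (lowest: -16).
At K, Dana picks leaf2 (highest: -16).
Terminal value -16.

R0 -> A -> D -> K -> leaf2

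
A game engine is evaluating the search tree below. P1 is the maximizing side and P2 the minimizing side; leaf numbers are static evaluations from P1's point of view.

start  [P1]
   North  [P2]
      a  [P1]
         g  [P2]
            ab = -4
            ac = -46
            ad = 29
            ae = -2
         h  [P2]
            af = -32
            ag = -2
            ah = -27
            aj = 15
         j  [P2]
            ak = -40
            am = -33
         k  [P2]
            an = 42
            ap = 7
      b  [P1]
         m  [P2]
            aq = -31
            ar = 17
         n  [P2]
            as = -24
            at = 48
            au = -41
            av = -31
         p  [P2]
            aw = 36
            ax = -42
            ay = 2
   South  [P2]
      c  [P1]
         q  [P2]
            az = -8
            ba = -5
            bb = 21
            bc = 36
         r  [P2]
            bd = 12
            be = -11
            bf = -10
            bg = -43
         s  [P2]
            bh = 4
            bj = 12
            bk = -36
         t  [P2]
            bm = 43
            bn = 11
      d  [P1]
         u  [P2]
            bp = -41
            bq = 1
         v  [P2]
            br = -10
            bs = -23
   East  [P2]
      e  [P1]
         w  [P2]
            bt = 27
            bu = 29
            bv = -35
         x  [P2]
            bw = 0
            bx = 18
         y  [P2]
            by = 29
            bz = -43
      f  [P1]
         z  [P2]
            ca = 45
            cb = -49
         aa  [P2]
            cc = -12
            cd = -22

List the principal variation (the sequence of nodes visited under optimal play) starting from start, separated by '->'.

start -> East -> f -> aa -> cd

g (P2): min(-4, -46, 29, -2) = -46
h (P2): min(-32, -2, -27, 15) = -32
j (P2): min(-40, -33) = -40
k (P2): min(42, 7) = 7
a (P1): max(-46, -32, -40, 7) = 7
m (P2): min(-31, 17) = -31
n (P2): min(-24, 48, -41, -31) = -41
p (P2): min(36, -42, 2) = -42
b (P1): max(-31, -41, -42) = -31
North (P2): min(7, -31) = -31
q (P2): min(-8, -5, 21, 36) = -8
r (P2): min(12, -11, -10, -43) = -43
s (P2): min(4, 12, -36) = -36
t (P2): min(43, 11) = 11
c (P1): max(-8, -43, -36, 11) = 11
u (P2): min(-41, 1) = -41
v (P2): min(-10, -23) = -23
d (P1): max(-41, -23) = -23
South (P2): min(11, -23) = -23
w (P2): min(27, 29, -35) = -35
x (P2): min(0, 18) = 0
y (P2): min(29, -43) = -43
e (P1): max(-35, 0, -43) = 0
z (P2): min(45, -49) = -49
aa (P2): min(-12, -22) = -22
f (P1): max(-49, -22) = -22
East (P2): min(0, -22) = -22
start (P1): max(-31, -23, -22) = -22
At start, P1 picks East (highest: -22).
At East, P2 picks f (lowest: -22).
At f, P1 picks aa (highest: -22).
At aa, P2 picks cd (lowest: -22).
Terminal value -22.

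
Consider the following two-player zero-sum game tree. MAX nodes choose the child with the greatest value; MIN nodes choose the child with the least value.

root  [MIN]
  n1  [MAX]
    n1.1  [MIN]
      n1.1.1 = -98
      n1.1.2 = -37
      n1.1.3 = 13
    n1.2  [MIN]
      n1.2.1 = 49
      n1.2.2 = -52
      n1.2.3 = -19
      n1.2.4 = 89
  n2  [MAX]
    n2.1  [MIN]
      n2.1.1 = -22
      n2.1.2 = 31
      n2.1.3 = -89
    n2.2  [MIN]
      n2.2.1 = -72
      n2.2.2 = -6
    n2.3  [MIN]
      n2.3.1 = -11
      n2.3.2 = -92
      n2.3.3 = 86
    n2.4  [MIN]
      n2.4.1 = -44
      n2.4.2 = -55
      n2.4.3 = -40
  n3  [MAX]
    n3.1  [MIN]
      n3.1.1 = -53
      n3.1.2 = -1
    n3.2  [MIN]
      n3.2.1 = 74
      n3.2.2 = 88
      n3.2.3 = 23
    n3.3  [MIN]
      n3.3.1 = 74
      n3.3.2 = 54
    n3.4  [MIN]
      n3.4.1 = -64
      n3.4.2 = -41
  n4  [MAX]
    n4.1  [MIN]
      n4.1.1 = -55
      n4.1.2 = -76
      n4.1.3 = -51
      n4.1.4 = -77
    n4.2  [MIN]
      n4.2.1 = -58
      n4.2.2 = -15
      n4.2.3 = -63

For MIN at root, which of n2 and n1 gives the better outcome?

n2

n2.1 (MIN): min(-22, 31, -89) = -89
n2.2 (MIN): min(-72, -6) = -72
n2.3 (MIN): min(-11, -92, 86) = -92
n2.4 (MIN): min(-44, -55, -40) = -55
n2 (MAX): max(-89, -72, -92, -55) = -55
n1.1 (MIN): min(-98, -37, 13) = -98
n1.2 (MIN): min(49, -52, -19, 89) = -52
n1 (MAX): max(-98, -52) = -52
MIN prefers the lower value; n2=-55, n1=-52. n2 is better since -55 < -52.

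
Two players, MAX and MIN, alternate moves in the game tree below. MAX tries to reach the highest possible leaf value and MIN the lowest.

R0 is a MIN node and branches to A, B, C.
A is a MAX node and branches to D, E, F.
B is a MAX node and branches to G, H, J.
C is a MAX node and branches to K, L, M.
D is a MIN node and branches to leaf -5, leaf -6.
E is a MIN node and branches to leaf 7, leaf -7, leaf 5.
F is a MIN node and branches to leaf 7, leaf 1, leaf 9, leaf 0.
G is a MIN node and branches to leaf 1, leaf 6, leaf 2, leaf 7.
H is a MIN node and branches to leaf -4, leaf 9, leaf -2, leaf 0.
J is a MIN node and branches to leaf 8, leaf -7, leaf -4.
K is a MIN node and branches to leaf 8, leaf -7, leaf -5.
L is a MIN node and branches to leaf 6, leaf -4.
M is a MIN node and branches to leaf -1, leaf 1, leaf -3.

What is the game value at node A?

D (MIN): min(-5, -6) = -6
E (MIN): min(7, -7, 5) = -7
F (MIN): min(7, 1, 9, 0) = 0
A (MAX): max(-6, -7, 0) = 0

0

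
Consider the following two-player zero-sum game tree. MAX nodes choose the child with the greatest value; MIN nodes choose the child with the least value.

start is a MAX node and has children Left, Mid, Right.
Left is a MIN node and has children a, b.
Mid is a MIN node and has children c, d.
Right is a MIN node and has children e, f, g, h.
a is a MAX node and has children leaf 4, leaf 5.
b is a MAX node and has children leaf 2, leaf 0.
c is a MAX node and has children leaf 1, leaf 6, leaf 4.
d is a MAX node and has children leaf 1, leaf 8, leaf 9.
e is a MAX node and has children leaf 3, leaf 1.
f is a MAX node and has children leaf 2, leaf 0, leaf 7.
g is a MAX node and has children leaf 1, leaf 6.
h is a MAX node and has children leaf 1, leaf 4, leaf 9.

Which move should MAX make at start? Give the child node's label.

a (MAX): max(4, 5) = 5
b (MAX): max(2, 0) = 2
Left (MIN): min(5, 2) = 2
c (MAX): max(1, 6, 4) = 6
d (MAX): max(1, 8, 9) = 9
Mid (MIN): min(6, 9) = 6
e (MAX): max(3, 1) = 3
f (MAX): max(2, 0, 7) = 7
g (MAX): max(1, 6) = 6
h (MAX): max(1, 4, 9) = 9
Right (MIN): min(3, 7, 6, 9) = 3
start (MAX): max(2, 6, 3) = 6
MAX at start wants the highest of {Left=2, Mid=6, Right=3}, so chooses Mid.

Mid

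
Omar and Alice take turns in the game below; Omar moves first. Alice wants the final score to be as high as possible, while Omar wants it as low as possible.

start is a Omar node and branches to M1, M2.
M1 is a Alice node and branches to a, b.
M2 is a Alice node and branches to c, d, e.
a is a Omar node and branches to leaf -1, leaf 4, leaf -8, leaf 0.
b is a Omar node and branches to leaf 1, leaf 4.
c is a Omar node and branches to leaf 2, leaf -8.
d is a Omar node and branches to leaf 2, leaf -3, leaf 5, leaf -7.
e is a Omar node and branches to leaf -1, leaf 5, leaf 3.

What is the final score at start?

-1

a (Omar): min(-1, 4, -8, 0) = -8
b (Omar): min(1, 4) = 1
M1 (Alice): max(-8, 1) = 1
c (Omar): min(2, -8) = -8
d (Omar): min(2, -3, 5, -7) = -7
e (Omar): min(-1, 5, 3) = -1
M2 (Alice): max(-8, -7, -1) = -1
start (Omar): min(1, -1) = -1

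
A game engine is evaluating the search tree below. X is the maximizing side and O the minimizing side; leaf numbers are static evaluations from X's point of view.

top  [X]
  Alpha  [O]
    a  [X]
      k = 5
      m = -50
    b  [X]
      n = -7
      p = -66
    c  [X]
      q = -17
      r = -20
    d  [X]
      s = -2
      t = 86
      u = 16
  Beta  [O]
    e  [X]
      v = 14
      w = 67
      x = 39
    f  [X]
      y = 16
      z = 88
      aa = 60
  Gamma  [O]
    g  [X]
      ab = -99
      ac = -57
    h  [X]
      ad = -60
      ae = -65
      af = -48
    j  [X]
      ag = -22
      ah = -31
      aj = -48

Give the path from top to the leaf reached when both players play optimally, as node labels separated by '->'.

top -> Beta -> e -> w

a (X): max(5, -50) = 5
b (X): max(-7, -66) = -7
c (X): max(-17, -20) = -17
d (X): max(-2, 86, 16) = 86
Alpha (O): min(5, -7, -17, 86) = -17
e (X): max(14, 67, 39) = 67
f (X): max(16, 88, 60) = 88
Beta (O): min(67, 88) = 67
g (X): max(-99, -57) = -57
h (X): max(-60, -65, -48) = -48
j (X): max(-22, -31, -48) = -22
Gamma (O): min(-57, -48, -22) = -57
top (X): max(-17, 67, -57) = 67
At top, X picks Beta (highest: 67).
At Beta, O picks e (lowest: 67).
At e, X picks w (highest: 67).
Terminal value 67.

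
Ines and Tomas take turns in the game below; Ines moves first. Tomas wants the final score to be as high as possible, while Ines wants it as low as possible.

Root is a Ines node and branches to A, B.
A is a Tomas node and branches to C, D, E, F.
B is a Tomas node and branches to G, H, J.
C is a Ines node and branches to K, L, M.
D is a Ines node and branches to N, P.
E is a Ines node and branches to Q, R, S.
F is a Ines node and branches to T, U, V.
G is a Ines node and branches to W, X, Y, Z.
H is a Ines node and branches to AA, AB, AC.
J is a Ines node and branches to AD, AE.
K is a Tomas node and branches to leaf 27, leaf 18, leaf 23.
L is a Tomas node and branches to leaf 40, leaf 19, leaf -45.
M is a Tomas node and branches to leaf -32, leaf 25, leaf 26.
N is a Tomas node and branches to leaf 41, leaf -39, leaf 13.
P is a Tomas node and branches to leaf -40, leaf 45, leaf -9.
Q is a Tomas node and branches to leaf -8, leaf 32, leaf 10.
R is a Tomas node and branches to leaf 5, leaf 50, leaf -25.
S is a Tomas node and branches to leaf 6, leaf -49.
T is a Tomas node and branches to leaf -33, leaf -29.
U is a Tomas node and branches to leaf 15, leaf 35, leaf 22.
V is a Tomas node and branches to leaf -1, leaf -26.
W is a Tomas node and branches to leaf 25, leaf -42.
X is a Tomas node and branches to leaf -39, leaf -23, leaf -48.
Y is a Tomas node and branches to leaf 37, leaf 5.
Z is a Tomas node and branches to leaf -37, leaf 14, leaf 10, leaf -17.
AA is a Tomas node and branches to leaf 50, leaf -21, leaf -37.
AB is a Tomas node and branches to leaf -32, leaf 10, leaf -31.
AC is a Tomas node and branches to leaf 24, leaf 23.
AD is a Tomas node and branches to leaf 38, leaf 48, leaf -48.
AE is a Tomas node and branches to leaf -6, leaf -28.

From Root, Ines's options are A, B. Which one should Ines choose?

K (Tomas): max(27, 18, 23) = 27
L (Tomas): max(40, 19, -45) = 40
M (Tomas): max(-32, 25, 26) = 26
C (Ines): min(27, 40, 26) = 26
N (Tomas): max(41, -39, 13) = 41
P (Tomas): max(-40, 45, -9) = 45
D (Ines): min(41, 45) = 41
Q (Tomas): max(-8, 32, 10) = 32
R (Tomas): max(5, 50, -25) = 50
S (Tomas): max(6, -49) = 6
E (Ines): min(32, 50, 6) = 6
T (Tomas): max(-33, -29) = -29
U (Tomas): max(15, 35, 22) = 35
V (Tomas): max(-1, -26) = -1
F (Ines): min(-29, 35, -1) = -29
A (Tomas): max(26, 41, 6, -29) = 41
W (Tomas): max(25, -42) = 25
X (Tomas): max(-39, -23, -48) = -23
Y (Tomas): max(37, 5) = 37
Z (Tomas): max(-37, 14, 10, -17) = 14
G (Ines): min(25, -23, 37, 14) = -23
AA (Tomas): max(50, -21, -37) = 50
AB (Tomas): max(-32, 10, -31) = 10
AC (Tomas): max(24, 23) = 24
H (Ines): min(50, 10, 24) = 10
AD (Tomas): max(38, 48, -48) = 48
AE (Tomas): max(-6, -28) = -6
J (Ines): min(48, -6) = -6
B (Tomas): max(-23, 10, -6) = 10
Root (Ines): min(41, 10) = 10
Ines at Root wants the lowest of {A=41, B=10}, so chooses B.

B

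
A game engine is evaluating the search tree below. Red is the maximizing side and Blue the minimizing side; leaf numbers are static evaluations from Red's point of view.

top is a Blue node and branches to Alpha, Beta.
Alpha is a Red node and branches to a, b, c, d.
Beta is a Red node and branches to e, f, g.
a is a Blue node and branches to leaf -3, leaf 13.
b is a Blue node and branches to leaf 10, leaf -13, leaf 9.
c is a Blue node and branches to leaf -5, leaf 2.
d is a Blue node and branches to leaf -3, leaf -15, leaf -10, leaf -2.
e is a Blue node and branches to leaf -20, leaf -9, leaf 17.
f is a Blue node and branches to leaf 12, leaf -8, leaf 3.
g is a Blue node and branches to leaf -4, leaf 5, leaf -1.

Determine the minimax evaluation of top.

-4

a (Blue): min(-3, 13) = -3
b (Blue): min(10, -13, 9) = -13
c (Blue): min(-5, 2) = -5
d (Blue): min(-3, -15, -10, -2) = -15
Alpha (Red): max(-3, -13, -5, -15) = -3
e (Blue): min(-20, -9, 17) = -20
f (Blue): min(12, -8, 3) = -8
g (Blue): min(-4, 5, -1) = -4
Beta (Red): max(-20, -8, -4) = -4
top (Blue): min(-3, -4) = -4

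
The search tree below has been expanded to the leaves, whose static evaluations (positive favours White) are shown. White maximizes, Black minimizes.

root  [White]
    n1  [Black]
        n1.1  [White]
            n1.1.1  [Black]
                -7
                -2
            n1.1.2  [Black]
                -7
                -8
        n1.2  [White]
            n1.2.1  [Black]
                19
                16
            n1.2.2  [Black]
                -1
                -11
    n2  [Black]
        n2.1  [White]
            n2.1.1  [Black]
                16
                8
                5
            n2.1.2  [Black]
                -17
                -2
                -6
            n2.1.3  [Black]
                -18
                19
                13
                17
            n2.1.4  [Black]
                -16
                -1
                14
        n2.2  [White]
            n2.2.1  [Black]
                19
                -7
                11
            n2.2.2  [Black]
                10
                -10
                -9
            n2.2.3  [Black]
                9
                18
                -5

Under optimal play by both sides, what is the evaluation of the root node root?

n1.1.1 (Black): min(-7, -2) = -7
n1.1.2 (Black): min(-7, -8) = -8
n1.1 (White): max(-7, -8) = -7
n1.2.1 (Black): min(19, 16) = 16
n1.2.2 (Black): min(-1, -11) = -11
n1.2 (White): max(16, -11) = 16
n1 (Black): min(-7, 16) = -7
n2.1.1 (Black): min(16, 8, 5) = 5
n2.1.2 (Black): min(-17, -2, -6) = -17
n2.1.3 (Black): min(-18, 19, 13, 17) = -18
n2.1.4 (Black): min(-16, -1, 14) = -16
n2.1 (White): max(5, -17, -18, -16) = 5
n2.2.1 (Black): min(19, -7, 11) = -7
n2.2.2 (Black): min(10, -10, -9) = -10
n2.2.3 (Black): min(9, 18, -5) = -5
n2.2 (White): max(-7, -10, -5) = -5
n2 (Black): min(5, -5) = -5
root (White): max(-7, -5) = -5

-5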